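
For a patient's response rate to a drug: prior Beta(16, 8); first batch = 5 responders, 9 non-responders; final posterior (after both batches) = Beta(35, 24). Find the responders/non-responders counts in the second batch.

Sequential conjugate updates are equivalent to a single update on the pooled data, so total successes = posterior α − prior α and total failures = posterior β − prior β.
Total across both batches: 35−16=19 responders, 24−8=16 non-responders.
Subtract the first batch: 19−5=14 responders and 16−9=7 non-responders.

14 responders and 7 non-responders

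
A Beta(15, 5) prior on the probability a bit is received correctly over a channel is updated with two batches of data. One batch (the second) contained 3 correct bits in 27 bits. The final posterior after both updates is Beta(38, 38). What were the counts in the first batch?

Because Beta–binomial updating is additive in the counts, the combined data contributed (α_post−α_prior, β_post−β_prior) successes and failures.
Total across both batches: 38−15=23 correct bits, 38−5=33 errors.
Subtract the second batch: 23−3=20 correct bits and 33−24=9 errors.

20 correct bits and 9 errors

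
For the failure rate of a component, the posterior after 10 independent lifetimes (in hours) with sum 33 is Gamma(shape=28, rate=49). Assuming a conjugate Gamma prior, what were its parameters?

Gamma–exponential conjugacy: posterior shape = α + n, posterior rate = β + Σtᵢ.
So α = 28 − 10 = 18 and β = 49 − 33 = 16.

Gamma(shape=18, rate=16)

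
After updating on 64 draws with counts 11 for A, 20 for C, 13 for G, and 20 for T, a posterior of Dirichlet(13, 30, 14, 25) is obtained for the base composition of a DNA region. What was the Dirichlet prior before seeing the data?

For a Dirichlet(α) prior with multinomial counts c, the posterior is Dirichlet(α + c) componentwise.
Subtract each count from the matching posterior parameter: 13−11=2, 30−20=10, 14−13=1, 25−20=5.

Dirichlet(2, 10, 1, 5)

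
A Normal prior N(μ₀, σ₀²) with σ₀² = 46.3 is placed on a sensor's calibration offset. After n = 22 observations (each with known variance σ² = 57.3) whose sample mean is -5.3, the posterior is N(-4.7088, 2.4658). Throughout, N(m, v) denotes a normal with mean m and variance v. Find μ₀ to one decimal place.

The posterior mean is a precision-weighted average: μ_n = (τ₀μ₀ + τ_data·x̄)/(τ₀+τ_data), with τ₀=1/σ₀² and τ_data=n/σ².
Here τ₀ = 1/46.3 = 0.021598 and τ_data = 22/57.3 = 0.383944, so τ_n = 0.405542.
Rearranging for μ₀: μ₀ = (μ_n·τ_n − τ_data·x̄)/τ₀ = (-4.7088·0.405542 − 0.383944·-5.3) / 0.021598 = 0.125287/0.021598 ≈ 5.8.

μ₀ = 5.8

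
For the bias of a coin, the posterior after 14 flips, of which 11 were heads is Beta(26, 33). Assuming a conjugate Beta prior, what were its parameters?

A Beta(α, β) prior with s successes and f failures in binomial data gives a Beta(α+s, β+f) posterior.
So α = 26 − 11 = 15 and β = 33 − 3 = 30.

Beta(15, 30)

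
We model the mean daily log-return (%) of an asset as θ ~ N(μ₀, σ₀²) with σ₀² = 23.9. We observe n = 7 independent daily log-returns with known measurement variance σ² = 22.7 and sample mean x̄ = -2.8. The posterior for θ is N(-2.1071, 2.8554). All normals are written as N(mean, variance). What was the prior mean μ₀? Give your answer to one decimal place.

μ₀ = 3.0

The posterior mean is a precision-weighted average: μ_n = (τ₀μ₀ + τ_data·x̄)/(τ₀+τ_data), with τ₀=1/σ₀² and τ_data=n/σ².
Here τ₀ = 1/23.9 = 0.041841 and τ_data = 7/22.7 = 0.308370, so τ_n = 0.350211.
Rearranging for μ₀: μ₀ = (μ_n·τ_n − τ_data·x̄)/τ₀ = (-2.1071·0.350211 − 0.308370·-2.8) / 0.041841 = 0.125506/0.041841 ≈ 3.0.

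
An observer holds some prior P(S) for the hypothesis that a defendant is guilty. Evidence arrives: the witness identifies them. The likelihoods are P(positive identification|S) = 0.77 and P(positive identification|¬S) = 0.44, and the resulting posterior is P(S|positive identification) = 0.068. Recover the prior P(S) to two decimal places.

Bayes' rule in odds form gives O(S|E) = O(S)·[P(E|S)/P(E|¬S)], hence O(S) = O(S|E)/LR.
Posterior odds = 0.068/(1−0.068) = 0.0730. LR = 0.77/0.44 = 1.7500.
Prior odds = 0.0730/1.7500 = 0.0417, so P(S) = 0.0417/(1+0.0417) ≈ 0.04.

P(S) = 0.04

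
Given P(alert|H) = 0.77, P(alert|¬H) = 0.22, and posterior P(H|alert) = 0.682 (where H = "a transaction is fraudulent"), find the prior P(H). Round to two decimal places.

P(H) = 0.38

In odds form, posterior odds = prior odds × likelihood ratio, so prior odds = posterior odds ÷ LR.
Posterior odds = 0.682/(1−0.682) = 2.1447. LR = 0.77/0.22 = 3.5000.
Prior odds = 2.1447/3.5000 = 0.6128, so P(H) = 0.6128/(1+0.6128) ≈ 0.38.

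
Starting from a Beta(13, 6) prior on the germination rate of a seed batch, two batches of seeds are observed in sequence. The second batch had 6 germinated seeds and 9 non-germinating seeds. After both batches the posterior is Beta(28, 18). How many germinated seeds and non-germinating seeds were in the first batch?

Because Beta–binomial updating is additive in the counts, the combined data contributed (α_post−α_prior, β_post−β_prior) successes and failures.
Total across both batches: 28−13=15 germinated seeds, 18−6=12 non-germinating seeds.
Subtract the second batch: 15−6=9 germinated seeds and 12−9=3 non-germinating seeds.

9 germinated seeds and 3 non-germinating seeds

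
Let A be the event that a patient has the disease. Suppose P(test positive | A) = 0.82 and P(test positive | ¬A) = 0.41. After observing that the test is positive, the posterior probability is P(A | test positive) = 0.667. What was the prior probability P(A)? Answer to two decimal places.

Bayes' rule in odds form gives O(A|E) = O(A)·[P(E|A)/P(E|¬A)], hence O(A) = O(A|E)/LR.
Posterior odds = 0.667/(1−0.667) = 2.0030. LR = 0.82/0.41 = 2.0000.
Prior odds = 2.0030/2.0000 = 1.0015, so P(A) = 1.0015/(1+1.0015) ≈ 0.50.

P(A) = 0.50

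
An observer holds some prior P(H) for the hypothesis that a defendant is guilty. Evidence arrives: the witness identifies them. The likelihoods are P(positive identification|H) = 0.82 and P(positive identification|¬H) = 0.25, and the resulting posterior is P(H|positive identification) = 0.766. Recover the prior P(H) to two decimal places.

In odds form, posterior odds = prior odds × likelihood ratio, so prior odds = posterior odds ÷ LR.
Posterior odds = 0.766/(1−0.766) = 3.2735. LR = 0.82/0.25 = 3.2800.
Prior odds = 3.2735/3.2800 = 0.9980, so P(H) = 0.9980/(1+0.9980) ≈ 0.50.

P(H) = 0.50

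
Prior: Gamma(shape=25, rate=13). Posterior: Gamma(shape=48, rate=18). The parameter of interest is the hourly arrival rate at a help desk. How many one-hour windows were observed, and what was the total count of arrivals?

A Gamma(α, β) prior (rate parametrization) on a Poisson rate with n observations summing to S gives posterior Gamma(α+S, β+n).
Matching: Σxᵢ = 48 − 25 = 23 and n = 18 − 13 = 5.

n = 5 one-hour windows with total 23 arrivals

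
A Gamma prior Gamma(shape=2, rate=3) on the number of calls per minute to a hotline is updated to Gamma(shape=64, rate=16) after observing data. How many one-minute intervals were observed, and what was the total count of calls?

Gamma–Poisson conjugacy: posterior shape = α + Σxᵢ, posterior rate = β + n.
Matching: Σxᵢ = 64 − 2 = 62 and n = 16 − 3 = 13.

n = 13 one-minute intervals with total 62 calls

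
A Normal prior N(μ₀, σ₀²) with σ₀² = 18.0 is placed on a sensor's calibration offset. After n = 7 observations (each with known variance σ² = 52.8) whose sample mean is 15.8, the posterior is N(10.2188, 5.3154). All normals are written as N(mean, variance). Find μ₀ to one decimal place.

μ₀ = -3.1

The posterior mean is a precision-weighted average: μ_n = (τ₀μ₀ + τ_data·x̄)/(τ₀+τ_data), with τ₀=1/σ₀² and τ_data=n/σ².
Here τ₀ = 1/18.0 = 0.055556 and τ_data = 7/52.8 = 0.132576, so τ_n = 0.188132.
Rearranging for μ₀: μ₀ = (μ_n·τ_n − τ_data·x̄)/τ₀ = (10.2188·0.188132 − 0.132576·15.8) / 0.055556 = -0.172218/0.055556 ≈ -3.1.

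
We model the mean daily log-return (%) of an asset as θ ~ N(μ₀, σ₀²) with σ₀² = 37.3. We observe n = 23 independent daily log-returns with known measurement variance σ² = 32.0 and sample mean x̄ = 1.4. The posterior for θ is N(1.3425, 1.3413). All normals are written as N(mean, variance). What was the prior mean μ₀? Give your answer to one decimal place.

μ₀ = -0.2

The posterior mean is a precision-weighted average: μ_n = (τ₀μ₀ + τ_data·x̄)/(τ₀+τ_data), with τ₀=1/σ₀² and τ_data=n/σ².
Here τ₀ = 1/37.3 = 0.026810 and τ_data = 23/32.0 = 0.718750, so τ_n = 0.745560.
Rearranging for μ₀: μ₀ = (μ_n·τ_n − τ_data·x̄)/τ₀ = (1.3425·0.745560 − 0.718750·1.4) / 0.026810 = -0.005336/0.026810 ≈ -0.2.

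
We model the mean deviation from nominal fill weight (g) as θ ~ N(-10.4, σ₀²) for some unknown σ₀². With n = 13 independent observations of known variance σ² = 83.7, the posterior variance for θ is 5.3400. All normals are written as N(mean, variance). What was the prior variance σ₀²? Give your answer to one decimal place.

For the Normal–Normal model with known σ², precisions add: τ_n = τ₀ + n/σ².
So 1/σ₀² = 1/5.3400 − 13/83.7 = 0.187266 − 0.155317 = 0.031949.
Hence σ₀² = 1/0.031949 ≈ 31.3.

σ₀² = 31.3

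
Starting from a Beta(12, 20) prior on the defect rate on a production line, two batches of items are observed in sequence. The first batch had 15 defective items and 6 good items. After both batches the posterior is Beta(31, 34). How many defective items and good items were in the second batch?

Because Beta–binomial updating is additive in the counts, the combined data contributed (α_post−α_prior, β_post−β_prior) successes and failures.
Total across both batches: 31−12=19 defective items, 34−20=14 good items.
Subtract the first batch: 19−15=4 defective items and 14−6=8 good items.

4 defective items and 8 good items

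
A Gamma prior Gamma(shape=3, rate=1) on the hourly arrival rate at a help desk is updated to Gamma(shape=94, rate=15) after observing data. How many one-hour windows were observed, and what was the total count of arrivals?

n = 14 one-hour windows with total 91 arrivals

A Gamma(α, β) prior (rate parametrization) on a Poisson rate with n observations summing to S gives posterior Gamma(α+S, β+n).
Matching: Σxᵢ = 94 − 3 = 91 and n = 15 − 1 = 14.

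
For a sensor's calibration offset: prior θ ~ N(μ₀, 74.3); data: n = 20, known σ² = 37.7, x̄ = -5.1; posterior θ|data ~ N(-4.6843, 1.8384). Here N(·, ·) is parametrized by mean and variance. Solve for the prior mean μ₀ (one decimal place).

μ₀ = 11.7

With known observation variance, the Normal–Normal posterior has precision τ_n = τ₀ + n/σ² and mean μ_n = (τ₀μ₀ + (n/σ²)x̄)/τ_n.
Here τ₀ = 1/74.3 = 0.013459 and τ_data = 20/37.7 = 0.530504, so τ_n = 0.543963.
Rearranging for μ₀: μ₀ = (μ_n·τ_n − τ_data·x̄)/τ₀ = (-4.6843·0.543963 − 0.530504·-5.1) / 0.013459 = 0.157485/0.013459 ≈ 11.7.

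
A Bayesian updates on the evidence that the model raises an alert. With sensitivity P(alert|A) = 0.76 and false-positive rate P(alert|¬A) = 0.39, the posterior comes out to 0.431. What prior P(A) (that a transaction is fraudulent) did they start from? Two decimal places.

Bayes' rule in odds form gives O(A|E) = O(A)·[P(E|A)/P(E|¬A)], hence O(A) = O(A|E)/LR.
Posterior odds = 0.431/(1−0.431) = 0.7575. LR = 0.76/0.39 = 1.9487.
Prior odds = 0.7575/1.9487 = 0.3887, so P(A) = 0.3887/(1+0.3887) ≈ 0.28.

P(A) = 0.28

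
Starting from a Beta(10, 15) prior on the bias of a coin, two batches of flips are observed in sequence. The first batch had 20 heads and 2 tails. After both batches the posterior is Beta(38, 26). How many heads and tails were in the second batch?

Because Beta–binomial updating is additive in the counts, the combined data contributed (α_post−α_prior, β_post−β_prior) successes and failures.
Total across both batches: 38−10=28 heads, 26−15=11 tails.
Subtract the first batch: 28−20=8 heads and 11−2=9 tails.

8 heads and 9 tails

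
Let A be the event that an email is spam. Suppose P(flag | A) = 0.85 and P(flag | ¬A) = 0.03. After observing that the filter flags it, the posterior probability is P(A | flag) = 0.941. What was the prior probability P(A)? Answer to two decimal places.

In odds form, posterior odds = prior odds × likelihood ratio, so prior odds = posterior odds ÷ LR.
Posterior odds = 0.941/(1−0.941) = 15.9492. LR = 0.85/0.03 = 28.3333.
Prior odds = 15.9492/28.3333 = 0.5629, so P(A) = 0.5629/(1+0.5629) ≈ 0.36.

P(A) = 0.36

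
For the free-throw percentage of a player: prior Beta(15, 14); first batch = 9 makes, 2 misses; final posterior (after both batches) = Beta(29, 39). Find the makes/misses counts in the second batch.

5 makes and 23 misses

Because Beta–binomial updating is additive in the counts, the combined data contributed (α_post−α_prior, β_post−β_prior) successes and failures.
Total across both batches: 29−15=14 makes, 39−14=25 misses.
Subtract the first batch: 14−9=5 makes and 25−2=23 misses.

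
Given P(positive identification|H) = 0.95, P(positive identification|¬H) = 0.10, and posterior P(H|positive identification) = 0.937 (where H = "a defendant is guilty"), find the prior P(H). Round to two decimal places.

P(H) = 0.61

Bayes' rule in odds form gives O(H|E) = O(H)·[P(E|H)/P(E|¬H)], hence O(H) = O(H|E)/LR.
Posterior odds = 0.937/(1−0.937) = 14.8730. LR = 0.95/0.10 = 9.5000.
Prior odds = 14.8730/9.5000 = 1.5656, so P(H) = 1.5656/(1+1.5656) ≈ 0.61.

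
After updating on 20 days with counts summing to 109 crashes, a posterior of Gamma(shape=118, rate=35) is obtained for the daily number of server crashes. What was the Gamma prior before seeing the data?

Gamma(shape=9, rate=15)

Gamma–Poisson conjugacy: posterior shape = α + Σxᵢ, posterior rate = β + n.
So α = 118 − 109 = 9 and β = 35 − 20 = 15.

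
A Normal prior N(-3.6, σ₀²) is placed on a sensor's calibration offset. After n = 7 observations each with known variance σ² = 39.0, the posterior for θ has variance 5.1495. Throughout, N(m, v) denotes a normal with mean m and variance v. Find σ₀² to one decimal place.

σ₀² = 68.0

Posterior precision equals prior precision plus data precision: 1/σ_n² = 1/σ₀² + n/σ².
So 1/σ₀² = 1/5.1495 − 7/39.0 = 0.194194 − 0.179487 = 0.014707.
Hence σ₀² = 1/0.014707 ≈ 68.0.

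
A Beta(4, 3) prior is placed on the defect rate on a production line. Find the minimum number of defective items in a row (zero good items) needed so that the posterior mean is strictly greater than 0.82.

k = 10

After k defective items and 0 good items the posterior is Beta(4+k, 3), with mean (4+k)/(4+3+k).
Set (4+k)/(7+k) > 0.82 and solve: k > (0.82·7 − 4)/(1 − 0.82) = 9.667.
The smallest integer exceeding 9.667 is 10.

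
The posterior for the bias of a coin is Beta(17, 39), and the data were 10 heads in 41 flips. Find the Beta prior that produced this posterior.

Beta is conjugate to the binomial likelihood: posterior = Beta(α+s, β+f).
So α = 17 − 10 = 7 and β = 39 − 31 = 8.

Beta(7, 8)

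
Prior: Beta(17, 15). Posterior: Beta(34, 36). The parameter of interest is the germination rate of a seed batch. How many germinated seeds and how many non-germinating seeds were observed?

17 germinated seeds and 21 non-germinating seeds

Under Beta–binomial conjugacy the posterior parameters are (α+s, β+f).
Match parameters: s=34−17=17, f=36−15=21.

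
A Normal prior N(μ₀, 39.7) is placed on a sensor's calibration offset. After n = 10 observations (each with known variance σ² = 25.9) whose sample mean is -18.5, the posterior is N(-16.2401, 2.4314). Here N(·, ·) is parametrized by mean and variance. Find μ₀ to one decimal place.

With known observation variance, the Normal–Normal posterior has precision τ_n = τ₀ + n/σ² and mean μ_n = (τ₀μ₀ + (n/σ²)x̄)/τ_n.
Here τ₀ = 1/39.7 = 0.025189 and τ_data = 10/25.9 = 0.386100, so τ_n = 0.411289.
Rearranging for μ₀: μ₀ = (μ_n·τ_n − τ_data·x̄)/τ₀ = (-16.2401·0.411289 − 0.386100·-18.5) / 0.025189 = 0.463476/0.025189 ≈ 18.4.

μ₀ = 18.4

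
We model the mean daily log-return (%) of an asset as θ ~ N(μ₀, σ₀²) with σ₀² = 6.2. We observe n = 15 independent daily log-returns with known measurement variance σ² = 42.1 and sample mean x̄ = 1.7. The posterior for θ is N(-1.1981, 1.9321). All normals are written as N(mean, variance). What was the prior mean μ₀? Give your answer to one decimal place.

μ₀ = -7.6

With known observation variance, the Normal–Normal posterior has precision τ_n = τ₀ + n/σ² and mean μ_n = (τ₀μ₀ + (n/σ²)x̄)/τ_n.
Here τ₀ = 1/6.2 = 0.161290 and τ_data = 15/42.1 = 0.356295, so τ_n = 0.517585.
Rearranging for μ₀: μ₀ = (μ_n·τ_n − τ_data·x̄)/τ₀ = (-1.1981·0.517585 − 0.356295·1.7) / 0.161290 = -1.225820/0.161290 ≈ -7.6.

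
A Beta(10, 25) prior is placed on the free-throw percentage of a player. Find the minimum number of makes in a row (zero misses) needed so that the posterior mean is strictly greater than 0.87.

After k makes and 0 misses the posterior is Beta(10+k, 25), with mean (10+k)/(10+25+k).
Set (10+k)/(35+k) > 0.87 and solve: k > (0.87·35 − 10)/(1 − 0.87) = 157.308.
The smallest integer exceeding 157.308 is 158.

k = 158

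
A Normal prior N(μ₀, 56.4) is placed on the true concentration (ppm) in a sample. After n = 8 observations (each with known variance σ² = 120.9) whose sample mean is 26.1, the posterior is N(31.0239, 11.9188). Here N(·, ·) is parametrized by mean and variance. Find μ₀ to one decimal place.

μ₀ = 49.4

The posterior mean is a precision-weighted average: μ_n = (τ₀μ₀ + τ_data·x̄)/(τ₀+τ_data), with τ₀=1/σ₀² and τ_data=n/σ².
Here τ₀ = 1/56.4 = 0.017730 and τ_data = 8/120.9 = 0.066170, so τ_n = 0.083900.
Rearranging for μ₀: μ₀ = (μ_n·τ_n − τ_data·x̄)/τ₀ = (31.0239·0.083900 − 0.066170·26.1) / 0.017730 = 0.875868/0.017730 ≈ 49.4.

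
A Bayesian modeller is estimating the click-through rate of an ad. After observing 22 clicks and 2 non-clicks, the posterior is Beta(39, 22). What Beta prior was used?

Beta is conjugate to the binomial likelihood: posterior = Beta(a+s, b+f).
Subtract the data counts: 39−22=17, 22−2=20.

Beta(17, 20)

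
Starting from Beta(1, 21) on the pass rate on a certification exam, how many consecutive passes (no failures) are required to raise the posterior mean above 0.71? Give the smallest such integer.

k = 51

After k passes and 0 failures the posterior is Beta(1+k, 21), with mean (1+k)/(1+21+k).
Set (1+k)/(22+k) > 0.71 and solve: k > (0.71·22 − 1)/(1 − 0.71) = 50.414.
The smallest integer exceeding 50.414 is 51.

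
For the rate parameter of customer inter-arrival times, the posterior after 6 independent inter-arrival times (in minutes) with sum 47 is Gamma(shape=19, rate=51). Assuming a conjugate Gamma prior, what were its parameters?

For an exponential likelihood with a Gamma(α, β) prior on the rate, n observations with total T give posterior Gamma(α+n, β+T).
So α = 19 − 6 = 13 and β = 51 − 47 = 4.

Gamma(shape=13, rate=4)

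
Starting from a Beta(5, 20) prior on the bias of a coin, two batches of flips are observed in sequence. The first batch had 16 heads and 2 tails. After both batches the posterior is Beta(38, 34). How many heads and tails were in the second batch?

17 heads and 12 tails

Because Beta–binomial updating is additive in the counts, the combined data contributed (α_post−α_prior, β_post−β_prior) successes and failures.
Total across both batches: 38−5=33 heads, 34−20=14 tails.
Subtract the first batch: 33−16=17 heads and 14−2=12 tails.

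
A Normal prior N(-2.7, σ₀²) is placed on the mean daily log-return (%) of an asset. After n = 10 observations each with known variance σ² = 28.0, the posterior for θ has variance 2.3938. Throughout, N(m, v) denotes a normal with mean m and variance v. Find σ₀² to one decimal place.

For the Normal–Normal model with known σ², precisions add: τ_n = τ₀ + n/σ².
So 1/σ₀² = 1/2.3938 − 10/28.0 = 0.417746 − 0.357143 = 0.060603.
Hence σ₀² = 1/0.060603 ≈ 16.5.

σ₀² = 16.5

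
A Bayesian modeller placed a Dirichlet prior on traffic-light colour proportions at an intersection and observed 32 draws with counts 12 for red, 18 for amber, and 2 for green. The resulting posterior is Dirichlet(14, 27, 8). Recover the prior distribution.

For a Dirichlet(α) prior with multinomial counts c, the posterior is Dirichlet(α + c) componentwise.
Subtract each count from the matching posterior parameter: 14−12=2, 27−18=9, 8−2=6.

Dirichlet(2, 9, 6)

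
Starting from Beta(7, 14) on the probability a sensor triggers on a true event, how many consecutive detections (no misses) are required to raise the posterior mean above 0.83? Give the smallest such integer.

After k detections and 0 misses the posterior is Beta(7+k, 14), with mean (7+k)/(7+14+k).
Set (7+k)/(21+k) > 0.83 and solve: k > (0.83·21 − 7)/(1 − 0.83) = 61.353.
The smallest integer exceeding 61.353 is 62.

k = 62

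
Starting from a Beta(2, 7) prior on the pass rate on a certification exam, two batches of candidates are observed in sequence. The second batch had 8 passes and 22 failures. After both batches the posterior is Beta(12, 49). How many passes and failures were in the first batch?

2 passes and 20 failures

Because Beta–binomial updating is additive in the counts, the combined data contributed (α_post−α_prior, β_post−β_prior) successes and failures.
Total across both batches: 12−2=10 passes, 49−7=42 failures.
Subtract the second batch: 10−8=2 passes and 42−22=20 failures.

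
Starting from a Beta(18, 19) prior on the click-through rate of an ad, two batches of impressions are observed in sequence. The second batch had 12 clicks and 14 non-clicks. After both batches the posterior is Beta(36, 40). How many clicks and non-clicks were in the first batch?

6 clicks and 7 non-clicks

Sequential conjugate updates are equivalent to a single update on the pooled data, so total successes = posterior α − prior α and total failures = posterior β − prior β.
Total across both batches: 36−18=18 clicks, 40−19=21 non-clicks.
Subtract the second batch: 18−12=6 clicks and 21−14=7 non-clicks.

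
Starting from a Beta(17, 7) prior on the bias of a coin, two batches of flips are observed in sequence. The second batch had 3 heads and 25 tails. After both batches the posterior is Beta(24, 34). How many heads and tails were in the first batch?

4 heads and 2 tails

Because Beta–binomial updating is additive in the counts, the combined data contributed (α_post−α_prior, β_post−β_prior) successes and failures.
Total across both batches: 24−17=7 heads, 34−7=27 tails.
Subtract the second batch: 7−3=4 heads and 27−25=2 tails.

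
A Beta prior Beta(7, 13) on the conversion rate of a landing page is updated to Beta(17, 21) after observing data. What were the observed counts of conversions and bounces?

10 conversions and 8 bounces

Under Beta–binomial conjugacy the posterior parameters are (a+s, b+f).
So s = 17 − 7 = 10 and f = 21 − 13 = 8.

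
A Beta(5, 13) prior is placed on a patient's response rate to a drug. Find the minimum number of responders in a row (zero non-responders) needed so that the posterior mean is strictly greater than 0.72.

After k responders and 0 non-responders the posterior is Beta(5+k, 13), with mean (5+k)/(5+13+k).
Set (5+k)/(18+k) > 0.72 and solve: k > (0.72·18 − 5)/(1 − 0.72) = 28.429.
The smallest integer exceeding 28.429 is 29, and checking k=29: (34)/(47) = 0.7234 > 0.72.

k = 29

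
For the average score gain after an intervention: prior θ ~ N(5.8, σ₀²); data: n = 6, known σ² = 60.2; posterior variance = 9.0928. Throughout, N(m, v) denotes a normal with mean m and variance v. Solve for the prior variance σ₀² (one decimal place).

For the Normal–Normal model with known σ², precisions add: τ_n = τ₀ + n/σ².
So 1/σ₀² = 1/9.0928 − 6/60.2 = 0.109977 − 0.099668 = 0.010309.
Hence σ₀² = 1/0.010309 ≈ 97.0.

σ₀² = 97.0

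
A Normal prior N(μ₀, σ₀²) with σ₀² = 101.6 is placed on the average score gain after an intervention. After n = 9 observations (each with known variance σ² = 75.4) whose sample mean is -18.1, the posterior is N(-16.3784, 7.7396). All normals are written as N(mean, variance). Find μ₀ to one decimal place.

μ₀ = 4.5

The posterior mean is a precision-weighted average: μ_n = (τ₀μ₀ + τ_data·x̄)/(τ₀+τ_data), with τ₀=1/σ₀² and τ_data=n/σ².
Here τ₀ = 1/101.6 = 0.009843 and τ_data = 9/75.4 = 0.119363, so τ_n = 0.129206.
Rearranging for μ₀: μ₀ = (μ_n·τ_n − τ_data·x̄)/τ₀ = (-16.3784·0.129206 − 0.119363·-18.1) / 0.009843 = 0.044283/0.009843 ≈ 4.5.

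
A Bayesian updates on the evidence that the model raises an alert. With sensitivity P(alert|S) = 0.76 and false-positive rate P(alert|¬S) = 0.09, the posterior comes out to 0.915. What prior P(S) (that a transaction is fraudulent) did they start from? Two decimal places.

Bayes' rule in odds form gives O(S|E) = O(S)·[P(E|S)/P(E|¬S)], hence O(S) = O(S|E)/LR.
Posterior odds = 0.915/(1−0.915) = 10.7647. LR = 0.76/0.09 = 8.4444.
Prior odds = 10.7647/8.4444 = 1.2748, so P(S) = 1.2748/(1+1.2748) ≈ 0.56.

P(S) = 0.56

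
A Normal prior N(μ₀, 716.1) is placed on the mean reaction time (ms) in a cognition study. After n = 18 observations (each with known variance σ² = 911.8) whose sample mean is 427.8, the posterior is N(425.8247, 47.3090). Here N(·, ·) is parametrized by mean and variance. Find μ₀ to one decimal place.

μ₀ = 397.9

With known observation variance, the Normal–Normal posterior has precision τ_n = τ₀ + n/σ² and mean μ_n = (τ₀μ₀ + (n/σ²)x̄)/τ_n.
Here τ₀ = 1/716.1 = 0.001396 and τ_data = 18/911.8 = 0.019741, so τ_n = 0.021137.
Rearranging for μ₀: μ₀ = (μ_n·τ_n − τ_data·x̄)/τ₀ = (425.8247·0.021137 − 0.019741·427.8) / 0.001396 = 0.555457/0.001396 ≈ 397.9.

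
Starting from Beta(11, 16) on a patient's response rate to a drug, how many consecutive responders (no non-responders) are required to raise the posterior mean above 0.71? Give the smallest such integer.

After k responders and 0 non-responders the posterior is Beta(11+k, 16), with mean (11+k)/(11+16+k).
Set (11+k)/(27+k) > 0.71 and solve: k > (0.71·27 − 11)/(1 − 0.71) = 28.172.
The smallest integer exceeding 28.172 is 29.

k = 29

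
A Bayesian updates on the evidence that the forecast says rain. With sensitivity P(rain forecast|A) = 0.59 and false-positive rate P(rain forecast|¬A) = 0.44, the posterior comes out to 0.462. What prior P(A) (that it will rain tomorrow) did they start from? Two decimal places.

P(A) = 0.39

Bayes' rule in odds form gives O(A|E) = O(A)·[P(E|A)/P(E|¬A)], hence O(A) = O(A|E)/LR.
Posterior odds = 0.462/(1−0.462) = 0.8587. LR = 0.59/0.44 = 1.3409.
Prior odds = 0.8587/1.3409 = 0.6404, so P(A) = 0.6404/(1+0.6404) ≈ 0.39.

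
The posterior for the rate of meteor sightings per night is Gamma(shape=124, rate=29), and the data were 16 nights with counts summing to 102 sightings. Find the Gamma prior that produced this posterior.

Gamma(shape=22, rate=13)

Gamma–Poisson conjugacy: posterior shape = α + Σxᵢ, posterior rate = β + n.
So α = 124 − 102 = 22 and β = 29 − 16 = 13.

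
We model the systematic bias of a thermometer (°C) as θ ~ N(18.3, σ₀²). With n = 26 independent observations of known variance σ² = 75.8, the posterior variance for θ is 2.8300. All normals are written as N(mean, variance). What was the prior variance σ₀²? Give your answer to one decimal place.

σ₀² = 96.6

Posterior precision equals prior precision plus data precision: 1/σ_n² = 1/σ₀² + n/σ².
So 1/σ₀² = 1/2.8300 − 26/75.8 = 0.353357 − 0.343008 = 0.010349.
Hence σ₀² = 1/0.010349 ≈ 96.6.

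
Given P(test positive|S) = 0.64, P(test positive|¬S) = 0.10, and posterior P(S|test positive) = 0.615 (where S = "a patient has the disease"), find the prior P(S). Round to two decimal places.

P(S) = 0.20

In odds form, posterior odds = prior odds × likelihood ratio, so prior odds = posterior odds ÷ LR.
Posterior odds = 0.615/(1−0.615) = 1.5974. LR = 0.64/0.10 = 6.4000.
Prior odds = 1.5974/6.4000 = 0.2496, so P(S) = 0.2496/(1+0.2496) ≈ 0.20.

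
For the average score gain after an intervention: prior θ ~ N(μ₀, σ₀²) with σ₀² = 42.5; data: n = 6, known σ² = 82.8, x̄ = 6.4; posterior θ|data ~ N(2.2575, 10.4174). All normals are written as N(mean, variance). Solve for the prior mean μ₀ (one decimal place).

μ₀ = -10.5

The posterior mean is a precision-weighted average: μ_n = (τ₀μ₀ + τ_data·x̄)/(τ₀+τ_data), with τ₀=1/σ₀² and τ_data=n/σ².
Here τ₀ = 1/42.5 = 0.023529 and τ_data = 6/82.8 = 0.072464, so τ_n = 0.095993.
Rearranging for μ₀: μ₀ = (μ_n·τ_n − τ_data·x̄)/τ₀ = (2.2575·0.095993 − 0.072464·6.4) / 0.023529 = -0.247065/0.023529 ≈ -10.5.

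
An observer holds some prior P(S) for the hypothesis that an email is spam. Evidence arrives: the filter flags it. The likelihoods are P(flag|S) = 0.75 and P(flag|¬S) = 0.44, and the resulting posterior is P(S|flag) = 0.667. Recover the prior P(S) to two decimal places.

P(S) = 0.54

In odds form, posterior odds = prior odds × likelihood ratio, so prior odds = posterior odds ÷ LR.
Posterior odds = 0.667/(1−0.667) = 2.0030. LR = 0.75/0.44 = 1.7045.
Prior odds = 2.0030/1.7045 = 1.1751, so P(S) = 1.1751/(1+1.1751) ≈ 0.54.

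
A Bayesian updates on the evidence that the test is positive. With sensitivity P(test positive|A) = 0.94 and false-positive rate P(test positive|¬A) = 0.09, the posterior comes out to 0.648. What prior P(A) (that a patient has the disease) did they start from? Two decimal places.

In odds form, posterior odds = prior odds × likelihood ratio, so prior odds = posterior odds ÷ LR.
Posterior odds = 0.648/(1−0.648) = 1.8409. LR = 0.94/0.09 = 10.4444.
Prior odds = 1.8409/10.4444 = 0.1763, so P(A) = 0.1763/(1+0.1763) ≈ 0.15.

P(A) = 0.15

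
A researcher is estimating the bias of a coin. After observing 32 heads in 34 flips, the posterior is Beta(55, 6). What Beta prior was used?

Beta(23, 4)

Beta is conjugate to the binomial likelihood: posterior = Beta(α+s, β+f).
So α = 55 − 32 = 23 and β = 6 − 2 = 4.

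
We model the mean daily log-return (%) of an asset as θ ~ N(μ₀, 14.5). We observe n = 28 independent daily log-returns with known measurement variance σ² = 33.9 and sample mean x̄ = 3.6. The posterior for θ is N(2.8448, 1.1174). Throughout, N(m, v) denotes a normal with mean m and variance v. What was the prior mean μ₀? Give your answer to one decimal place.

μ₀ = -6.2

The posterior mean is a precision-weighted average: μ_n = (τ₀μ₀ + τ_data·x̄)/(τ₀+τ_data), with τ₀=1/σ₀² and τ_data=n/σ².
Here τ₀ = 1/14.5 = 0.068966 and τ_data = 28/33.9 = 0.825959, so τ_n = 0.894925.
Rearranging for μ₀: μ₀ = (μ_n·τ_n − τ_data·x̄)/τ₀ = (2.8448·0.894925 − 0.825959·3.6) / 0.068966 = -0.427570/0.068966 ≈ -6.2.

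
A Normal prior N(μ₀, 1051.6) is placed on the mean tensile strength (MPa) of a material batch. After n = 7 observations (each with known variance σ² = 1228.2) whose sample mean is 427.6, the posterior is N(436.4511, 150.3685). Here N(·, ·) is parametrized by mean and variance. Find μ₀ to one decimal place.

μ₀ = 489.5

The posterior mean is a precision-weighted average: μ_n = (τ₀μ₀ + τ_data·x̄)/(τ₀+τ_data), with τ₀=1/σ₀² and τ_data=n/σ².
Here τ₀ = 1/1051.6 = 0.000951 and τ_data = 7/1228.2 = 0.005699, so τ_n = 0.006650.
Rearranging for μ₀: μ₀ = (μ_n·τ_n − τ_data·x̄)/τ₀ = (436.4511·0.006650 − 0.005699·427.6) / 0.000951 = 0.465507/0.000951 ≈ 489.5.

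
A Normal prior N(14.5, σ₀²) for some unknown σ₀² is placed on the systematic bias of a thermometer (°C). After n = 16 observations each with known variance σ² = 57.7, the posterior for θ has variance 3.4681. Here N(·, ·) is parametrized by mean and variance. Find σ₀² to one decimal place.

For the Normal–Normal model with known σ², precisions add: τ_n = τ₀ + n/σ².
So 1/σ₀² = 1/3.4681 − 16/57.7 = 0.288342 − 0.277296 = 0.011046.
Hence σ₀² = 1/0.011046 ≈ 90.5.

σ₀² = 90.5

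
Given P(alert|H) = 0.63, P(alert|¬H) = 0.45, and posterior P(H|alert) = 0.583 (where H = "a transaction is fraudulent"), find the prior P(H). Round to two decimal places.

In odds form, posterior odds = prior odds × likelihood ratio, so prior odds = posterior odds ÷ LR.
Posterior odds = 0.583/(1−0.583) = 1.3981. LR = 0.63/0.45 = 1.4000.
Prior odds = 1.3981/1.4000 = 0.9986, so P(H) = 0.9986/(1+0.9986) ≈ 0.50.

P(H) = 0.50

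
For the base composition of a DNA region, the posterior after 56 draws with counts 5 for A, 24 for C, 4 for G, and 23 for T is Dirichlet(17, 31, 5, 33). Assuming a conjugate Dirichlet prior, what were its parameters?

For a Dirichlet(α) prior with multinomial counts c, the posterior is Dirichlet(α + c) componentwise.
Subtract each count from the matching posterior parameter: 17−5=12, 31−24=7, 5−4=1, 33−23=10.

Dirichlet(12, 7, 1, 10)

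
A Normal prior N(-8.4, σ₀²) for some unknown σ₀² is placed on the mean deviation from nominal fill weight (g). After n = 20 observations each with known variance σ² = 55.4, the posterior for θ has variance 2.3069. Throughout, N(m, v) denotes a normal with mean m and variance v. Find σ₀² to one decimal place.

σ₀² = 13.8

Posterior precision equals prior precision plus data precision: 1/σ_n² = 1/σ₀² + n/σ².
So 1/σ₀² = 1/2.3069 − 20/55.4 = 0.433482 − 0.361011 = 0.072471.
Hence σ₀² = 1/0.072471 ≈ 13.8.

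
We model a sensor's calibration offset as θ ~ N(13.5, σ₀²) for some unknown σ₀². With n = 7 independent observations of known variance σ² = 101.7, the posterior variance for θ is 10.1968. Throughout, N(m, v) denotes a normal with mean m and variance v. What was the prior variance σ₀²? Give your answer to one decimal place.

σ₀² = 34.2

For the Normal–Normal model with known σ², precisions add: τ_n = τ₀ + n/σ².
So 1/σ₀² = 1/10.1968 − 7/101.7 = 0.098070 − 0.068830 = 0.029240.
Hence σ₀² = 1/0.029240 ≈ 34.2.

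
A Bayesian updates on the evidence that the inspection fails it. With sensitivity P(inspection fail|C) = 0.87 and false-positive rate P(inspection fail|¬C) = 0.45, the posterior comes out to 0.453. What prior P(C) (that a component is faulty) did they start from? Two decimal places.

In odds form, posterior odds = prior odds × likelihood ratio, so prior odds = posterior odds ÷ LR.
Posterior odds = 0.453/(1−0.453) = 0.8282. LR = 0.87/0.45 = 1.9333.
Prior odds = 0.8282/1.9333 = 0.4284, so P(C) = 0.4284/(1+0.4284) ≈ 0.30.

P(C) = 0.30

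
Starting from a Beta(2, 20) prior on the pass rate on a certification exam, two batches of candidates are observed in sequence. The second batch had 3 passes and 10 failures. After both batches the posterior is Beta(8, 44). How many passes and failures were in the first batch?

Sequential conjugate updates are equivalent to a single update on the pooled data, so total successes = posterior α − prior α and total failures = posterior β − prior β.
Total across both batches: 8−2=6 passes, 44−20=24 failures.
Subtract the second batch: 6−3=3 passes and 24−10=14 failures.

3 passes and 14 failures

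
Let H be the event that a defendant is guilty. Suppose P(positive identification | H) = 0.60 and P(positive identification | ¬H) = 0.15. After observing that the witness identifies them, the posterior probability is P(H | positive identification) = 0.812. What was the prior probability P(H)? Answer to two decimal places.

Bayes' rule in odds form gives O(H|E) = O(H)·[P(E|H)/P(E|¬H)], hence O(H) = O(H|E)/LR.
Posterior odds = 0.812/(1−0.812) = 4.3191. LR = 0.60/0.15 = 4.0000.
Prior odds = 4.3191/4.0000 = 1.0798, so P(H) = 1.0798/(1+1.0798) ≈ 0.52.

P(H) = 0.52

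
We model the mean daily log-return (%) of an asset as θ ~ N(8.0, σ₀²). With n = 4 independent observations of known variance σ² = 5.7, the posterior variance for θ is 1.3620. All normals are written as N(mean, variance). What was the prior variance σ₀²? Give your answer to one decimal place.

Posterior precision equals prior precision plus data precision: 1/σ_n² = 1/σ₀² + n/σ².
So 1/σ₀² = 1/1.3620 − 4/5.7 = 0.734214 − 0.701754 = 0.032460.
Hence σ₀² = 1/0.032460 ≈ 30.8.

σ₀² = 30.8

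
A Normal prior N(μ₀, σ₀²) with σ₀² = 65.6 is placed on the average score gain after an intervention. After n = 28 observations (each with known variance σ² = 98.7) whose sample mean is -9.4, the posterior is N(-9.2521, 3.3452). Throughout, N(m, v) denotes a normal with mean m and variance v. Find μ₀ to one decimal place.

The posterior mean is a precision-weighted average: μ_n = (τ₀μ₀ + τ_data·x̄)/(τ₀+τ_data), with τ₀=1/σ₀² and τ_data=n/σ².
Here τ₀ = 1/65.6 = 0.015244 and τ_data = 28/98.7 = 0.283688, so τ_n = 0.298932.
Rearranging for μ₀: μ₀ = (μ_n·τ_n − τ_data·x̄)/τ₀ = (-9.2521·0.298932 − 0.283688·-9.4) / 0.015244 = -0.099082/0.015244 ≈ -6.5.

μ₀ = -6.5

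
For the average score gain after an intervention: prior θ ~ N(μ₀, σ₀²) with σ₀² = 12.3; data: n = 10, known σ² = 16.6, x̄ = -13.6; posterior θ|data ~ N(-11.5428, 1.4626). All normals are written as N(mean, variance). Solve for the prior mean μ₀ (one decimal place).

μ₀ = 3.7

With known observation variance, the Normal–Normal posterior has precision τ_n = τ₀ + n/σ² and mean μ_n = (τ₀μ₀ + (n/σ²)x̄)/τ_n.
Here τ₀ = 1/12.3 = 0.081301 and τ_data = 10/16.6 = 0.602410, so τ_n = 0.683711.
Rearranging for μ₀: μ₀ = (μ_n·τ_n − τ_data·x̄)/τ₀ = (-11.5428·0.683711 − 0.602410·-13.6) / 0.081301 = 0.300837/0.081301 ≈ 3.7.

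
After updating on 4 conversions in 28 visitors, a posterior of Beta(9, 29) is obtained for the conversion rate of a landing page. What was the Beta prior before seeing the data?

Beta(5, 5)

Beta is conjugate to the binomial likelihood: posterior = Beta(a+s, b+f).
So a = 9 − 4 = 5 and b = 29 − 24 = 5.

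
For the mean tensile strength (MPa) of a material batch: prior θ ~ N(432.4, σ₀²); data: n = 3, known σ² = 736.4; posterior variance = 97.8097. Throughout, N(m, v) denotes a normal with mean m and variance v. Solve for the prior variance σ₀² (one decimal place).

Posterior precision equals prior precision plus data precision: 1/σ_n² = 1/σ₀² + n/σ².
So 1/σ₀² = 1/97.8097 − 3/736.4 = 0.010224 − 0.004074 = 0.006150.
Hence σ₀² = 1/0.006150 ≈ 162.6.

σ₀² = 162.6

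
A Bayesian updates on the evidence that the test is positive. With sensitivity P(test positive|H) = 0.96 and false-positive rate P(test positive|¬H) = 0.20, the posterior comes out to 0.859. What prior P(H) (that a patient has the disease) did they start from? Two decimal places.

In odds form, posterior odds = prior odds × likelihood ratio, so prior odds = posterior odds ÷ LR.
Posterior odds = 0.859/(1−0.859) = 6.0922. LR = 0.96/0.20 = 4.8000.
Prior odds = 6.0922/4.8000 = 1.2692, so P(H) = 1.2692/(1+1.2692) ≈ 0.56.

P(H) = 0.56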